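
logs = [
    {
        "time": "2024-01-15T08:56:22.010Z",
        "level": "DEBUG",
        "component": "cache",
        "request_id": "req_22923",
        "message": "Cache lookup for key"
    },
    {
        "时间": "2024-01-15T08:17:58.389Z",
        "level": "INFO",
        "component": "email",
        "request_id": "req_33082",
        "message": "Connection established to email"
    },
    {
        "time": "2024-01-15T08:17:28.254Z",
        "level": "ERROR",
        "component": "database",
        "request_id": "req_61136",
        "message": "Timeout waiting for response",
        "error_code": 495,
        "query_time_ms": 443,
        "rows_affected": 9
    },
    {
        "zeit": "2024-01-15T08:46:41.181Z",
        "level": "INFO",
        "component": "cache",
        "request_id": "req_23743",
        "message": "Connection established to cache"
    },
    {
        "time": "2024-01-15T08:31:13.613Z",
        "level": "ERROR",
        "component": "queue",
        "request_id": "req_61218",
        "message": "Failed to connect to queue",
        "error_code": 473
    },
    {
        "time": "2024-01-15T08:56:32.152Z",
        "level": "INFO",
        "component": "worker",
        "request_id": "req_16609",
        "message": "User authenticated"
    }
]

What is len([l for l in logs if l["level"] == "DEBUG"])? 1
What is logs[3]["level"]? "INFO"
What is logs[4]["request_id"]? "req_61218"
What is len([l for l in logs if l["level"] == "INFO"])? 3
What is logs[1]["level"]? "INFO"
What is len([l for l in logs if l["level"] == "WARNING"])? 0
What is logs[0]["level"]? "DEBUG"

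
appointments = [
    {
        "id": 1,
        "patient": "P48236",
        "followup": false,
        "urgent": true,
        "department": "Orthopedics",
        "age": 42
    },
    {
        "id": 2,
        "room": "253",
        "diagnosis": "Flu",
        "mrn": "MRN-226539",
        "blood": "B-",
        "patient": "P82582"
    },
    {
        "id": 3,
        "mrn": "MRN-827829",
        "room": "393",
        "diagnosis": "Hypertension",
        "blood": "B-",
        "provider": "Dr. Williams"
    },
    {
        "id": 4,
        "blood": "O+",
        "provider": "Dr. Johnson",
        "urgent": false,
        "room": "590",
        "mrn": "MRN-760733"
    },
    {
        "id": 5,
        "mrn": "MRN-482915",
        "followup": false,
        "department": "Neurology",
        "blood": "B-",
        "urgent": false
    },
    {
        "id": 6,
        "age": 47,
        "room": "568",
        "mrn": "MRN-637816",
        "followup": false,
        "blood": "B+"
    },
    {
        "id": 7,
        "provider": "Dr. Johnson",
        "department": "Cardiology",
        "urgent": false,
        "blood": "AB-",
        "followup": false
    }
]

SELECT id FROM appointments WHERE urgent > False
[1]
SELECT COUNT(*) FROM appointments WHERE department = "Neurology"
1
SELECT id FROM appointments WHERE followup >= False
[1, 5, 6, 7]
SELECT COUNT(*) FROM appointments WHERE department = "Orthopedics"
1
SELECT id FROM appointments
[1, 2, 3, 4, 5, 6, 7]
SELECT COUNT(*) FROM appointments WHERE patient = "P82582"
1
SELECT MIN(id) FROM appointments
1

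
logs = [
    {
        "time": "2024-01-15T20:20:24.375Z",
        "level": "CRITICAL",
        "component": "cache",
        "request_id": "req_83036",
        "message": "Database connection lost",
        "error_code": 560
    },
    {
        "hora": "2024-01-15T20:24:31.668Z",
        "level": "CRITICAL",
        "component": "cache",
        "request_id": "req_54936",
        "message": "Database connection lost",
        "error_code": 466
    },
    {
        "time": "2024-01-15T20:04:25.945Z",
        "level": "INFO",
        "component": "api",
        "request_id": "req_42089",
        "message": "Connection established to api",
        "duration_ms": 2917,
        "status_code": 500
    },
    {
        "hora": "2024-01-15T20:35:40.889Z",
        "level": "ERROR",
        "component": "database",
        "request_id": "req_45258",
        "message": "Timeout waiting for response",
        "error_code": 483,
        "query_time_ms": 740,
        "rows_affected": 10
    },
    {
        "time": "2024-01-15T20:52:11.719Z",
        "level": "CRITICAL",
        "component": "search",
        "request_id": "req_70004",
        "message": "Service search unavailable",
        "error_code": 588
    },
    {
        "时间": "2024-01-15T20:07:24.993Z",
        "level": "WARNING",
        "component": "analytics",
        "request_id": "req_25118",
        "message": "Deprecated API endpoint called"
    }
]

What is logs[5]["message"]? "Deprecated API endpoint called"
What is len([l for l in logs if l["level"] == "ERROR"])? 1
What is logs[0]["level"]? "CRITICAL"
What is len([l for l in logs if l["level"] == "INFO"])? 1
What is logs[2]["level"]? "INFO"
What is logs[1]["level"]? "CRITICAL"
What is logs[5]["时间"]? "2024-01-15T20:07:24.993Z"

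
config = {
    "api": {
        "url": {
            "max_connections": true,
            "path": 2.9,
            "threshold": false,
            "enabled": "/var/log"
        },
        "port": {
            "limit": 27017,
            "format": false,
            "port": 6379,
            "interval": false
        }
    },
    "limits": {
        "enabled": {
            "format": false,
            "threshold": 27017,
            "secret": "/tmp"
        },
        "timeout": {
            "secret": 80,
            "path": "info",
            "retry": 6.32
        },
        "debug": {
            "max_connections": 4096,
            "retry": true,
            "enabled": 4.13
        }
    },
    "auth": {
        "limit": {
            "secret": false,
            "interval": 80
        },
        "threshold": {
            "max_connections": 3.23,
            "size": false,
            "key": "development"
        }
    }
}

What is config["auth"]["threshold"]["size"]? False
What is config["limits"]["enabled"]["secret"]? "/tmp"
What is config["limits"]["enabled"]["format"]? False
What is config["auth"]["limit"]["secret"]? False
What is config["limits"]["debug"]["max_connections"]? 4096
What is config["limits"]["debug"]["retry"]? True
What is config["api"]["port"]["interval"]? False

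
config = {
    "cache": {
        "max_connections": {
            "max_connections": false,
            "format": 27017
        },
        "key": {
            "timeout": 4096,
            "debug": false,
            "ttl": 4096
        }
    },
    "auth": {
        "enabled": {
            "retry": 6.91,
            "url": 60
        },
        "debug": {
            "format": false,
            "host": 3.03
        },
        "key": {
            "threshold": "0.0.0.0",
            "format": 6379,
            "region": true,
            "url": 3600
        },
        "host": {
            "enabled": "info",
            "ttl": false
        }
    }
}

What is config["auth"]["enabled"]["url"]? 60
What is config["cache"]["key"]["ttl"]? 4096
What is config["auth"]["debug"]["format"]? False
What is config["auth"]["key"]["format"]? 6379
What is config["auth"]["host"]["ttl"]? False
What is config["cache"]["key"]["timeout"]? 4096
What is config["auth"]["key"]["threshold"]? "0.0.0.0"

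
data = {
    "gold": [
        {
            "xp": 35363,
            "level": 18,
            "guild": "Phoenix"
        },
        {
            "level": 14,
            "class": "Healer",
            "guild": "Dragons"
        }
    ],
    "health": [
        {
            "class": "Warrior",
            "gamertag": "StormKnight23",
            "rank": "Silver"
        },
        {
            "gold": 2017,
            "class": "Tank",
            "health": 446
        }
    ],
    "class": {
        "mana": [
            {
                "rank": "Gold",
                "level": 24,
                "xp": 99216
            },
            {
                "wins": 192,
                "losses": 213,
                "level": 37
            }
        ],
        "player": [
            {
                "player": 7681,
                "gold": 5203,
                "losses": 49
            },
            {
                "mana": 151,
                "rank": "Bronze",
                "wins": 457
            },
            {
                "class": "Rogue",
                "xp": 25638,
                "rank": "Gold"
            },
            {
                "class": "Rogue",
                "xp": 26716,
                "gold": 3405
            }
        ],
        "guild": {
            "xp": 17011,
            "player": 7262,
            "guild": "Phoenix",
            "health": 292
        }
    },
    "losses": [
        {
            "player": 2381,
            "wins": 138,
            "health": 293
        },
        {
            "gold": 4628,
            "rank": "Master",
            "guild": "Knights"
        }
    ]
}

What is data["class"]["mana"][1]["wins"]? 192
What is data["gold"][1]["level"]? 14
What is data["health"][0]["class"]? "Warrior"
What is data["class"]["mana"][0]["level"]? 24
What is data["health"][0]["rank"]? "Silver"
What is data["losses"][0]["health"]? 293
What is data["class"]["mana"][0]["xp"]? 99216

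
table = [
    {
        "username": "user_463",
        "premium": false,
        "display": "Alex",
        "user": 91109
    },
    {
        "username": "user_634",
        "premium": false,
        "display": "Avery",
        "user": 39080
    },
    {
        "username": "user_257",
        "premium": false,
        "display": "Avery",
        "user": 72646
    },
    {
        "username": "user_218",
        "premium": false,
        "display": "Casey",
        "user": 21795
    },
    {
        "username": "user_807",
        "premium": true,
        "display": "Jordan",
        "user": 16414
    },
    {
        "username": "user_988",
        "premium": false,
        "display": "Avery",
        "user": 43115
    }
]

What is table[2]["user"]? 72646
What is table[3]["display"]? "Casey"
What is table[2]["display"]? "Avery"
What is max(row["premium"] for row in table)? True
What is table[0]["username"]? "user_463"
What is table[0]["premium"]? False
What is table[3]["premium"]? False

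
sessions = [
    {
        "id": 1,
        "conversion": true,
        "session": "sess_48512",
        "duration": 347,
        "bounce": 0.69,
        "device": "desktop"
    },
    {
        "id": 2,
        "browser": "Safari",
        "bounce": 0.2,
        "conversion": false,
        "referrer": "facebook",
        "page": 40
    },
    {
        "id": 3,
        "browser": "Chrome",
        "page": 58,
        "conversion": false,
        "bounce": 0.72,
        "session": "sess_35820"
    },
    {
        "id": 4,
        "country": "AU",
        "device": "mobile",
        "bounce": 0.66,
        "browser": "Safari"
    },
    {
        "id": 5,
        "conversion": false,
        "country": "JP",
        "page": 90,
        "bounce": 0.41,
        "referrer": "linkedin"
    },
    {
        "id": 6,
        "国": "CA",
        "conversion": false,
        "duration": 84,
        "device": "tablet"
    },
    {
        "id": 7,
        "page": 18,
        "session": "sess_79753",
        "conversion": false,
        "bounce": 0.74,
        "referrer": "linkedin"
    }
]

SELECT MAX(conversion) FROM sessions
True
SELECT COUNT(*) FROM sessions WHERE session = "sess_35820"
1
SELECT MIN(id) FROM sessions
1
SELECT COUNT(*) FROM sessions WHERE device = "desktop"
1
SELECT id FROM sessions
[1, 2, 3, 4, 5, 6, 7]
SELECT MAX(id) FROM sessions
7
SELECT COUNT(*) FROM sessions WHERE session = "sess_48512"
1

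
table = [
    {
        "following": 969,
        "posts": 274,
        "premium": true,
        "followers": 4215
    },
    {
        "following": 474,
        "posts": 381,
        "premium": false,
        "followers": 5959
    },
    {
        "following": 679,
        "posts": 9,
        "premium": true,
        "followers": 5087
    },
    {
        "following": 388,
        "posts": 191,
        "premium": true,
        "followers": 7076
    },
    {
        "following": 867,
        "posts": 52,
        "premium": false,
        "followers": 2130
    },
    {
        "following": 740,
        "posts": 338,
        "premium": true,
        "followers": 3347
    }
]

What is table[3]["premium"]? True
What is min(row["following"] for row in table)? 388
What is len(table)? 6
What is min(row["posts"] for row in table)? 9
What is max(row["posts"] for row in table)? 381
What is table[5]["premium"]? True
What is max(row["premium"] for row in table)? True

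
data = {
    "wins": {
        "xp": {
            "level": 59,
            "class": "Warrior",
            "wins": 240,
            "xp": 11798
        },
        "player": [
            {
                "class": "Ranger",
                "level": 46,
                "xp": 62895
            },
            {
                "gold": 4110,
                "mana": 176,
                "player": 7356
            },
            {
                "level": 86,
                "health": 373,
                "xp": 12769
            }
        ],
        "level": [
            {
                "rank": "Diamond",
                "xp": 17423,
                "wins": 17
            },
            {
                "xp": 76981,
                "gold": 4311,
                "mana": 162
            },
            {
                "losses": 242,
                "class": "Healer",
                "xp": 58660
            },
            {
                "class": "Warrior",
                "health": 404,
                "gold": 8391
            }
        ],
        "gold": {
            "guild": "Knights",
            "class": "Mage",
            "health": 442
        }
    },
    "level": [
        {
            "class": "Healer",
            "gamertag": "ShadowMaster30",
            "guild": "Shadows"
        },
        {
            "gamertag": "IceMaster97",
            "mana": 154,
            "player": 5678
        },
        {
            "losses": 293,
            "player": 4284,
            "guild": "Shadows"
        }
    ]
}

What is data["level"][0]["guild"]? "Shadows"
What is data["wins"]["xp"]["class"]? "Warrior"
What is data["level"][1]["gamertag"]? "IceMaster97"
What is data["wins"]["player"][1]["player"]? 7356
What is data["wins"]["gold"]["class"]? "Mage"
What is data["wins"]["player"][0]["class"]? "Ranger"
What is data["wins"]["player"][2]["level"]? 86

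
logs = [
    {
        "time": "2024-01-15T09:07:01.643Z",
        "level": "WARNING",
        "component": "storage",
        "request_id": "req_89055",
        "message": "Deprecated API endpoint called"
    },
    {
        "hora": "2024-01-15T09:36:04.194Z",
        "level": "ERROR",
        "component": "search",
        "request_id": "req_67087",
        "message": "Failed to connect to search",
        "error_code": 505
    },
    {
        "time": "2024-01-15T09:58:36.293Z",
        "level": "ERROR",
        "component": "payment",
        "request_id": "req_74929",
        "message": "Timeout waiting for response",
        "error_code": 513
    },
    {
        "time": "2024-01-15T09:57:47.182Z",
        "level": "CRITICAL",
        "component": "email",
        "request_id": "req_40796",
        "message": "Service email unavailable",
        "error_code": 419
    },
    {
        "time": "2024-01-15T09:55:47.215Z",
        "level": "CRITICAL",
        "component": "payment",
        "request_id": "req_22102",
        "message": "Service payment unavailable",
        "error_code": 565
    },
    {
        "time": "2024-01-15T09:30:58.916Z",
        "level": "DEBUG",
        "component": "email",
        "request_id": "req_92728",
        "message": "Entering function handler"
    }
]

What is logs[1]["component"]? "search"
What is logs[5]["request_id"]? "req_92728"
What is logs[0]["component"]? "storage"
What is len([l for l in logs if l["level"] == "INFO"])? 0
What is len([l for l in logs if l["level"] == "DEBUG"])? 1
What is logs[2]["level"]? "ERROR"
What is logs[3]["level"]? "CRITICAL"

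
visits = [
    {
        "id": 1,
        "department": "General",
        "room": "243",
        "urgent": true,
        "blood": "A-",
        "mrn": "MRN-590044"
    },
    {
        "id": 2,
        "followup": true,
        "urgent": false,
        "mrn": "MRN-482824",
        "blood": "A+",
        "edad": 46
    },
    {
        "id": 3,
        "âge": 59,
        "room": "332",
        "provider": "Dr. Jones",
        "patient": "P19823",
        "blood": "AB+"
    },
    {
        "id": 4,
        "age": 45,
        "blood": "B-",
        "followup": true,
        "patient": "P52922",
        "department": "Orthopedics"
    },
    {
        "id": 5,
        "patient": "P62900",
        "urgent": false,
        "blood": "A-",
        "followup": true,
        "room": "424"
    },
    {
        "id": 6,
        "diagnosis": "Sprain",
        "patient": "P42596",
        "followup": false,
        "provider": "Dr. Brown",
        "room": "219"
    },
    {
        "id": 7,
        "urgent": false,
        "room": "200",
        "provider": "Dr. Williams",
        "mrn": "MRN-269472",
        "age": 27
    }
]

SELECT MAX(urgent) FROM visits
True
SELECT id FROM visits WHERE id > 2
[3, 4, 5, 6, 7]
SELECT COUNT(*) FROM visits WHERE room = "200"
1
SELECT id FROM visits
[1, 2, 3, 4, 5, 6, 7]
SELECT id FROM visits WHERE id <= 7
[1, 2, 3, 4, 5, 6, 7]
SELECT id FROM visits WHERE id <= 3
[1, 2, 3]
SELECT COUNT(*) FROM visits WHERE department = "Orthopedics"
1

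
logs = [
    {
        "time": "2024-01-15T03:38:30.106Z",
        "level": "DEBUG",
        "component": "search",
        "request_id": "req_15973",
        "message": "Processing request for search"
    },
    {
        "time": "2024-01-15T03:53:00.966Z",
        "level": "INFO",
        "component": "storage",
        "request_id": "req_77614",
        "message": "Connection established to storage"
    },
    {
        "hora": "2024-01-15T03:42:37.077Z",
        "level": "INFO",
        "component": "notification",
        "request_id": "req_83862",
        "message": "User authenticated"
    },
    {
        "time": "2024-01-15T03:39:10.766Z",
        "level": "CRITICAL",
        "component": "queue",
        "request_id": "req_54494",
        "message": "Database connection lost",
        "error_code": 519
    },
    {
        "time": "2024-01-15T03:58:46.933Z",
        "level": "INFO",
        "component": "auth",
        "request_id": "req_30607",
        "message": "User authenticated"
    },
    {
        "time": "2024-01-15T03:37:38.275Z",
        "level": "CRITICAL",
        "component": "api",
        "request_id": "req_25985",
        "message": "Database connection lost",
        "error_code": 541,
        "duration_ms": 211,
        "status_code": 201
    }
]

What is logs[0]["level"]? "DEBUG"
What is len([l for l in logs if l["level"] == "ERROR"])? 0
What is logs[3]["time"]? "2024-01-15T03:39:10.766Z"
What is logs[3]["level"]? "CRITICAL"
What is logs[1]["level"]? "INFO"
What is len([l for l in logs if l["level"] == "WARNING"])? 0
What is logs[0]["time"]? "2024-01-15T03:38:30.106Z"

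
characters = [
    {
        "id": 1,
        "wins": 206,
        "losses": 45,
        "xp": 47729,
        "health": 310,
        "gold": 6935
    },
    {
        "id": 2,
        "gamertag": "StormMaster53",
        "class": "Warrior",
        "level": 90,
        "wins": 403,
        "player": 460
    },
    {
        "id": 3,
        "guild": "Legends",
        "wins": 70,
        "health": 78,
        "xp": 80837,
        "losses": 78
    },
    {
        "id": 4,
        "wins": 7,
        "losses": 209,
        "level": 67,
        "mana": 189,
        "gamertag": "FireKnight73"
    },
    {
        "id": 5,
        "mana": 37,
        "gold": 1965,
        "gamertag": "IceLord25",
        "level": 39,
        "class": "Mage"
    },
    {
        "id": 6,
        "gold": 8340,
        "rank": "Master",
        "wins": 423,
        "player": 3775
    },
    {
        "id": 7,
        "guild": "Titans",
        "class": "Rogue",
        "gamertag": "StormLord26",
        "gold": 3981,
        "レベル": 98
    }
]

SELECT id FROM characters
[1, 2, 3, 4, 5, 6, 7]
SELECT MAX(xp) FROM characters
80837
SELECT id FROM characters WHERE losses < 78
[1]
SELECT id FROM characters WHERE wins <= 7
[4]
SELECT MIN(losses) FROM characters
45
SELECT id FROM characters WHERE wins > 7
[1, 2, 3, 6]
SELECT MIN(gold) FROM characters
1965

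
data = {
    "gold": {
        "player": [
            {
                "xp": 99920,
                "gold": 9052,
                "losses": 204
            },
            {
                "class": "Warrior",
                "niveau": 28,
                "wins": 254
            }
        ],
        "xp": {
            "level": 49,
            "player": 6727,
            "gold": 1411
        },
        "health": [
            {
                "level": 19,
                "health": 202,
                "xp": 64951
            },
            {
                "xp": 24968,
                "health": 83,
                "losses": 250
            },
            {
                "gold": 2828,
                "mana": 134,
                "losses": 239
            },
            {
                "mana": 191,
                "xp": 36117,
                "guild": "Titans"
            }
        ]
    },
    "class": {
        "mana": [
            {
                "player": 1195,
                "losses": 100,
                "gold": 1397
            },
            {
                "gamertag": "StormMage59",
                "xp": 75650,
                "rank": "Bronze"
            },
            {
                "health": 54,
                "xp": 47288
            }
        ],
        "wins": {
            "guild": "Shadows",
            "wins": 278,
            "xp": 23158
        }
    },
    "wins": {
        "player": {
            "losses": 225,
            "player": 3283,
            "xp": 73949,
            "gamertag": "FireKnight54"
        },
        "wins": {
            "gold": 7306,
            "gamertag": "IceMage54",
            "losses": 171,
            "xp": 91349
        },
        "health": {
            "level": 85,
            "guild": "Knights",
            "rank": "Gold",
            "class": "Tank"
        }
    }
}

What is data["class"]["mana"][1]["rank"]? "Bronze"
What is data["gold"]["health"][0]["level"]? 19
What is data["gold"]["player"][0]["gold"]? 9052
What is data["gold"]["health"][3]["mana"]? 191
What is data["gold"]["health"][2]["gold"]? 2828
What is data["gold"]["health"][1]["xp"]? 24968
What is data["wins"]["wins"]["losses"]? 171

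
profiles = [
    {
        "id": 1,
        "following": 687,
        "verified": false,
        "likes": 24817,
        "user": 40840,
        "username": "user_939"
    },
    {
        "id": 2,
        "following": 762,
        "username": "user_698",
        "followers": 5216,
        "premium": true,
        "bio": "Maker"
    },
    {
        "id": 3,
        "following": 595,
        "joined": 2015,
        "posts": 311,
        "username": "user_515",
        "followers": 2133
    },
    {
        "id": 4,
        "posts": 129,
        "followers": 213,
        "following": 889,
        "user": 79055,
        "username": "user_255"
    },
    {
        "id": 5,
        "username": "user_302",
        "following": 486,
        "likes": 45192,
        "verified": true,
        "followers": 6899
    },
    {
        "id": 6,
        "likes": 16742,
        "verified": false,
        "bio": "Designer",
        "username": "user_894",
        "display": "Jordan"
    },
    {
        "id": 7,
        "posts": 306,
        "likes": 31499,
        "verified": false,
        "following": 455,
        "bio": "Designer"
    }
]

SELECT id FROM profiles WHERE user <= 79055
[1, 4]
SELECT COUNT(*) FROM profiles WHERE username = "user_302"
1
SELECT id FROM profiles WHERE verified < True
[1, 6, 7]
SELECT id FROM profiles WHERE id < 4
[1, 2, 3]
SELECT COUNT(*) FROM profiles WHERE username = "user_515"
1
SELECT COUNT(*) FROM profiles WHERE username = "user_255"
1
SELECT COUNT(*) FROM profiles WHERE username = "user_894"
1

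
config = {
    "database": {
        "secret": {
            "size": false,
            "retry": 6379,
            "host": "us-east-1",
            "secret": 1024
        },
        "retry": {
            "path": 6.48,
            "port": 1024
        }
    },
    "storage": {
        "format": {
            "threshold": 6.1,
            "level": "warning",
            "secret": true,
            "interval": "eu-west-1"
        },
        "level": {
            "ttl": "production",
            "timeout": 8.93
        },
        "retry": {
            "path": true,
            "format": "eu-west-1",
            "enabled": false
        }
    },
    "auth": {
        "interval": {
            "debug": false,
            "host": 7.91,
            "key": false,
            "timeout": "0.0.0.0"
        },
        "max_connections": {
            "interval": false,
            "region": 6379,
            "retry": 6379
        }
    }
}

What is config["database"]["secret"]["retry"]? 6379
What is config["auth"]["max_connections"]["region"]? 6379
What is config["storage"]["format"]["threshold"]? 6.1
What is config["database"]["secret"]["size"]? False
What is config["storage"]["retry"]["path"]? True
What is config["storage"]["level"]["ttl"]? "production"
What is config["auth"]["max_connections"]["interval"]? False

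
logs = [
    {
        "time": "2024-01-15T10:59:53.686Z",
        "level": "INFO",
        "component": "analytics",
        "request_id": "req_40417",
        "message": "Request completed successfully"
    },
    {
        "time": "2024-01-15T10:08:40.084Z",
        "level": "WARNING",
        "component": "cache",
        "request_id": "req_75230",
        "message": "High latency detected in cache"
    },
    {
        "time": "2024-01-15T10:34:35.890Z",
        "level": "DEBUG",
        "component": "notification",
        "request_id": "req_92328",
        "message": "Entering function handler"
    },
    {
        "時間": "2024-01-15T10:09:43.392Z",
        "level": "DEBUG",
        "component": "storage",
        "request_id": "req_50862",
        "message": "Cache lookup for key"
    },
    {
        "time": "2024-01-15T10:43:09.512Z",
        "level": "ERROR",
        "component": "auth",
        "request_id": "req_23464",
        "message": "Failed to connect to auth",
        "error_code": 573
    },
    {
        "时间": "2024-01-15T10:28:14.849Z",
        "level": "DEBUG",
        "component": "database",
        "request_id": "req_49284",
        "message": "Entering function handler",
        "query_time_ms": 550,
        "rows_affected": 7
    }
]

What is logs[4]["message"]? "Failed to connect to auth"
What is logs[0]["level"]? "INFO"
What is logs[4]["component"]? "auth"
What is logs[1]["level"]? "WARNING"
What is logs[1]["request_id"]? "req_75230"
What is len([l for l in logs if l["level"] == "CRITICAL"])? 0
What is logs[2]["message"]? "Entering function handler"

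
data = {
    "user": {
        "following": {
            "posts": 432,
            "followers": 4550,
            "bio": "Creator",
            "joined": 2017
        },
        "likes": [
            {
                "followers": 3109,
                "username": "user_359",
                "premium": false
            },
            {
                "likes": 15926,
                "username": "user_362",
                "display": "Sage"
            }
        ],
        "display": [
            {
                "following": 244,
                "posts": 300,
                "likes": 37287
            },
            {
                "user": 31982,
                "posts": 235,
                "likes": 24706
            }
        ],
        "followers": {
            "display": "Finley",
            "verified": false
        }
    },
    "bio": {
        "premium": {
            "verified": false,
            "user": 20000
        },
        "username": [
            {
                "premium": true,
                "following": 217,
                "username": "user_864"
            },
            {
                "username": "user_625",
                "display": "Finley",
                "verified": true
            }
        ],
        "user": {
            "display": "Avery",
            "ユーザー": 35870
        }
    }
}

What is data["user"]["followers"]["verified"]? False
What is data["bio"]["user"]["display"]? "Avery"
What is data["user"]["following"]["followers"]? 4550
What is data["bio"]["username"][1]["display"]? "Finley"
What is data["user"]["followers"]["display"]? "Finley"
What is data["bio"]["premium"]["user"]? 20000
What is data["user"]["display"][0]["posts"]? 300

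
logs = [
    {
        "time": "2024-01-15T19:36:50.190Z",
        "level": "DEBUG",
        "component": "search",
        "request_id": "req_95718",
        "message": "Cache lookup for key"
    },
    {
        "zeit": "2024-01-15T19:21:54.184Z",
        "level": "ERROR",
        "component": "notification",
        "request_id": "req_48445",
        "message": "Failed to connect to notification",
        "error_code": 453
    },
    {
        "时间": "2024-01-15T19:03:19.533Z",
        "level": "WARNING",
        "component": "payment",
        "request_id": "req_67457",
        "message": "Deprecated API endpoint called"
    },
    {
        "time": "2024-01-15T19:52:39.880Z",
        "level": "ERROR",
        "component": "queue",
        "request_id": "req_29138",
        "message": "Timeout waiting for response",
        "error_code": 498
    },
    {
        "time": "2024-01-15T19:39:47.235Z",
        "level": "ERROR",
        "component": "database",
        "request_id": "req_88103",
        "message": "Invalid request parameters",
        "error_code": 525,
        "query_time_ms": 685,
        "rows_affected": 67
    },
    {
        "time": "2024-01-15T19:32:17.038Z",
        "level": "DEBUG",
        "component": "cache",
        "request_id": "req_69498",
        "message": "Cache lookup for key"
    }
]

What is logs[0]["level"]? "DEBUG"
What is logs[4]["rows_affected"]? 67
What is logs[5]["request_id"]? "req_69498"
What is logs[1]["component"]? "notification"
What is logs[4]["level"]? "ERROR"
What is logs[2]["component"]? "payment"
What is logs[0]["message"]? "Cache lookup for key"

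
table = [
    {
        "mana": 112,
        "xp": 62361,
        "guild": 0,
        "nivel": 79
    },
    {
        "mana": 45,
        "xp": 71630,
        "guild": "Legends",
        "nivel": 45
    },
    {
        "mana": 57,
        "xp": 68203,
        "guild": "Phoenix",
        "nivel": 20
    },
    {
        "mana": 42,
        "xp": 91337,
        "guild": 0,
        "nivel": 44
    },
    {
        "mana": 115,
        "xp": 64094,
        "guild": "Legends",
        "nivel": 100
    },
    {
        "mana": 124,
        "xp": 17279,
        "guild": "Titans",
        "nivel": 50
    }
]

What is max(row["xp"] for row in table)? 91337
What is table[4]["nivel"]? 100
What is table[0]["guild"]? 0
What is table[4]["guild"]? "Legends"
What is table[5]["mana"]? 124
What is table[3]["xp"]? 91337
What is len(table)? 6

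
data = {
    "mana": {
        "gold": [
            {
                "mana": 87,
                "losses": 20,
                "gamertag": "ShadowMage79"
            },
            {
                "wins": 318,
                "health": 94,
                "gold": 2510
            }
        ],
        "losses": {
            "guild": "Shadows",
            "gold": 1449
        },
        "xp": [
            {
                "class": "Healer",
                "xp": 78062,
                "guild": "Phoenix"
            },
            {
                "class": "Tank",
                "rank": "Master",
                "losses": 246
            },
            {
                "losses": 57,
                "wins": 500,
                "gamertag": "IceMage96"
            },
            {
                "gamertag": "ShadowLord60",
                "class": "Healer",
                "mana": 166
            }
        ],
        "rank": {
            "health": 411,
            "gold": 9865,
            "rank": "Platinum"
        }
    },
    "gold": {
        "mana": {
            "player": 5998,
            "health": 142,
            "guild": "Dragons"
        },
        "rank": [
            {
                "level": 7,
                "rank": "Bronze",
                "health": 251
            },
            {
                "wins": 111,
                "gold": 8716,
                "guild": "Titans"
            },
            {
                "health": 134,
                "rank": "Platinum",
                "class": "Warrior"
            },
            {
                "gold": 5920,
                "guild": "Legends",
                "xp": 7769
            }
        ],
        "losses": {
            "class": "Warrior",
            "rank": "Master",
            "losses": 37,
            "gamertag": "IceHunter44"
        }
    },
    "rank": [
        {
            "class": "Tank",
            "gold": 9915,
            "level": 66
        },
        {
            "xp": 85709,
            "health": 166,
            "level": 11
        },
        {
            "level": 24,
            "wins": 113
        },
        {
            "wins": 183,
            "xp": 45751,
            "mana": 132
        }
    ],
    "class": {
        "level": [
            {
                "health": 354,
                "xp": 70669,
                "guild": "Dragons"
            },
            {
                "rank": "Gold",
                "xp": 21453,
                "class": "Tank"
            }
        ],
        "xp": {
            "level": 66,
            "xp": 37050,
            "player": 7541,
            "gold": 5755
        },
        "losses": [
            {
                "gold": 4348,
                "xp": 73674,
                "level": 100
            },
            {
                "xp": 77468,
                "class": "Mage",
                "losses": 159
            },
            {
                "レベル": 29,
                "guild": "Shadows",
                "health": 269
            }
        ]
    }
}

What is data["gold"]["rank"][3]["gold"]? 5920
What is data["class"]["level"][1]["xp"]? 21453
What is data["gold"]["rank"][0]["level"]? 7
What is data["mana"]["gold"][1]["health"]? 94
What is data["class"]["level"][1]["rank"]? "Gold"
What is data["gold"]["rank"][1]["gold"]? 8716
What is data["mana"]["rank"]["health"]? 411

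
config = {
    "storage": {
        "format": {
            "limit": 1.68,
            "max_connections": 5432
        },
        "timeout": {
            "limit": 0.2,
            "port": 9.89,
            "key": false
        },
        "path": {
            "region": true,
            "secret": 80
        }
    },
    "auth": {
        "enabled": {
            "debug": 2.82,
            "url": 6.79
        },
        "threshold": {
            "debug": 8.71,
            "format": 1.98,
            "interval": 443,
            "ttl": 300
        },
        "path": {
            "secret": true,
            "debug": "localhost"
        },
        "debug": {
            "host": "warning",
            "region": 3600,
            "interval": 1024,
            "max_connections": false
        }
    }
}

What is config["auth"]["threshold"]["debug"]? 8.71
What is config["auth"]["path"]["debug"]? "localhost"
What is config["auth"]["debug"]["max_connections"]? False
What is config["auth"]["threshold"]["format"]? 1.98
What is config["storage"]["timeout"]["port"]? 9.89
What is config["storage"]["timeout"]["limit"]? 0.2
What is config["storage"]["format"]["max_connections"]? 5432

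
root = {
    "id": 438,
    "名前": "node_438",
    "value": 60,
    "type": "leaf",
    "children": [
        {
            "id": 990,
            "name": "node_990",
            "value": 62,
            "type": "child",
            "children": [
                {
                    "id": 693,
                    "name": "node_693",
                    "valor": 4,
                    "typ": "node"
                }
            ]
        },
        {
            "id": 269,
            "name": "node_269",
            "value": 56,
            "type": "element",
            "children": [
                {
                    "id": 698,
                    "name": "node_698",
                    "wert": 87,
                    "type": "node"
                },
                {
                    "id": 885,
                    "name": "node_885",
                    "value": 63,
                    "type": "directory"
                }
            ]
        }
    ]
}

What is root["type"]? "leaf"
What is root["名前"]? "node_438"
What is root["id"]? 438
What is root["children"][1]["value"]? 56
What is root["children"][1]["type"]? "element"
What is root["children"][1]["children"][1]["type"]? "directory"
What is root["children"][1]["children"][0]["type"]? "node"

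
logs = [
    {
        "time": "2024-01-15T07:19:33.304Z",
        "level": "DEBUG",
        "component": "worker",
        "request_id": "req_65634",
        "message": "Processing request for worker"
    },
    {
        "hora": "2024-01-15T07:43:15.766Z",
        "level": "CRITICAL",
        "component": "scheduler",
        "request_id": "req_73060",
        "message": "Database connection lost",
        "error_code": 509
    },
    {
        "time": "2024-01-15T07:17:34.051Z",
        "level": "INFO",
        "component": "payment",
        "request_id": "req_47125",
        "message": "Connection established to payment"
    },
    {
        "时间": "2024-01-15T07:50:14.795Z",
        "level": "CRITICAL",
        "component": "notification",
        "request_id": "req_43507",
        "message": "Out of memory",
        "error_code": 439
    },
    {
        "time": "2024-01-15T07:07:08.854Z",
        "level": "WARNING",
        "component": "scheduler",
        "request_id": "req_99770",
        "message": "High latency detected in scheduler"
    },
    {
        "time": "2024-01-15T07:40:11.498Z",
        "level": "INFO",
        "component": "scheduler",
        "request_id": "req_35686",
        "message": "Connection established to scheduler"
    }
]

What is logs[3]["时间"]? "2024-01-15T07:50:14.795Z"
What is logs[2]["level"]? "INFO"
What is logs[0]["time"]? "2024-01-15T07:19:33.304Z"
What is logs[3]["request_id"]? "req_43507"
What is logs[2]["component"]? "payment"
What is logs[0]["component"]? "worker"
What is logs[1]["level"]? "CRITICAL"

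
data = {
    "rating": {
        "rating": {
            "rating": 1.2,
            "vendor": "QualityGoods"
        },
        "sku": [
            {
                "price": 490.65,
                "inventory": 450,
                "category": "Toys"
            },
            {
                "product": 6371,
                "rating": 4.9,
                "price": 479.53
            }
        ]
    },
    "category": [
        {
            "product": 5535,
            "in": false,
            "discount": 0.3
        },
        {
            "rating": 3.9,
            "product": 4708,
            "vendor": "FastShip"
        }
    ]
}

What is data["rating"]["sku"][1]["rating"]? 4.9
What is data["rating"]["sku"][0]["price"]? 490.65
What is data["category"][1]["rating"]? 3.9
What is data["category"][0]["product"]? 5535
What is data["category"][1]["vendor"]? "FastShip"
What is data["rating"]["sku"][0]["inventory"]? 450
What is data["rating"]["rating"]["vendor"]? "QualityGoods"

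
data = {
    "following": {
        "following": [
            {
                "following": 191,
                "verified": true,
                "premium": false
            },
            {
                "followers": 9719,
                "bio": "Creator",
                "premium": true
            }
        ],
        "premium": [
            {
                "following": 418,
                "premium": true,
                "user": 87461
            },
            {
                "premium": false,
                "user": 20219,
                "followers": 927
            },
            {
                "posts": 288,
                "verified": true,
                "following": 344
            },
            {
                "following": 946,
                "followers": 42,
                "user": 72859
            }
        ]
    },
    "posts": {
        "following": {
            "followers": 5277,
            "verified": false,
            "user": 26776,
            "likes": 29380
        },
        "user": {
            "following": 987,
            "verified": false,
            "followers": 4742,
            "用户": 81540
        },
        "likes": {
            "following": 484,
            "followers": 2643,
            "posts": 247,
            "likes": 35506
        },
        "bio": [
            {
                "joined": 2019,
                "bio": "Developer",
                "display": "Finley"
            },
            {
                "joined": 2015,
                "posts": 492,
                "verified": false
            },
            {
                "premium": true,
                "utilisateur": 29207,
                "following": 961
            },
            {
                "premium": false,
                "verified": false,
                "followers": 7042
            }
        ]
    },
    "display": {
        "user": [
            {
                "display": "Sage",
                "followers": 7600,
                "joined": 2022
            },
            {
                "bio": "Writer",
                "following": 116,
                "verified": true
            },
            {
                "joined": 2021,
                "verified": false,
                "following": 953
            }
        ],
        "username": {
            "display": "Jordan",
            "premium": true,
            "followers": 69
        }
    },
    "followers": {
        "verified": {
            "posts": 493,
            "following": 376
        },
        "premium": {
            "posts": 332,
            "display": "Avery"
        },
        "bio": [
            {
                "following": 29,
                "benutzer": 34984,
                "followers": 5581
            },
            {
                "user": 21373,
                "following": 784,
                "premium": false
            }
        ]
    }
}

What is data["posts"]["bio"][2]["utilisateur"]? 29207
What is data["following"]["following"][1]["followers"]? 9719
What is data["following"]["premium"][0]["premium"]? True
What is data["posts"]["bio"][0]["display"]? "Finley"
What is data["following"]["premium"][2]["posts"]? 288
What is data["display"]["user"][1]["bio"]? "Writer"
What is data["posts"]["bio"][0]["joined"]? 2019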